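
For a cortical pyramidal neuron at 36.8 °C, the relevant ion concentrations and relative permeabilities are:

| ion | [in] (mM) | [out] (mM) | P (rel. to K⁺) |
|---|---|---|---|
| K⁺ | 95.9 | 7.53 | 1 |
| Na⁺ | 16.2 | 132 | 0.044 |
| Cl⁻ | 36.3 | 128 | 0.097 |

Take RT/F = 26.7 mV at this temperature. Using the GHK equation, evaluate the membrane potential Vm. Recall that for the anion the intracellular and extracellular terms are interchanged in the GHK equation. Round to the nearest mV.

-50 mV

Vm = 26.7 · ln[(Σ P·[cation]ₒ + Σ P·[anion]ᵢ) / (Σ P·[cation]ᵢ + Σ P·[anion]ₒ)]
Numerator = 1×7.53 + 0.044×132 + 0.097×36.3 = 16.86
Denominator = 1×95.9 + 0.044×16.2 + 0.097×128 = 109
Vm = 26.7 · ln(0.15463) = 26.7 × (-1.8667) = -49.84 mV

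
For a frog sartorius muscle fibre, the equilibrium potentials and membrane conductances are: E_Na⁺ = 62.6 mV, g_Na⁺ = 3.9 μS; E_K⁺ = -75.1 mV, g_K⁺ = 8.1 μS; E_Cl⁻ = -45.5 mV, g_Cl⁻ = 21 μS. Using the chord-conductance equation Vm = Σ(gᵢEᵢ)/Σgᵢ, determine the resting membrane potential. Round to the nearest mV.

-40 mV

Σ gᵢEᵢ = 3.9·(62.6) + 8.1·(-75.1) + 21·(-45.5) = -1319.67
Σ gᵢ = 3.9 + 8.1 + 21 = 33
Vm = -1319.67 / 33 = -39.99 mV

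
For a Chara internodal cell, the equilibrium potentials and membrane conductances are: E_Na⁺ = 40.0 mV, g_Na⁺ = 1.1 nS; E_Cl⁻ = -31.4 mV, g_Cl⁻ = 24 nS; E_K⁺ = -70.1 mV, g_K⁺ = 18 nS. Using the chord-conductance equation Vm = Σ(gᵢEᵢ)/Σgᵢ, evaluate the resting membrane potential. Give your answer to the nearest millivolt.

-46 mV

Σ gᵢEᵢ = 1.1·(40.0) + 24·(-31.4) + 18·(-70.1) = -1971.40
Σ gᵢ = 1.1 + 24 + 18 = 43.1
Vm = -1971.40 / 43.1 = -45.74 mV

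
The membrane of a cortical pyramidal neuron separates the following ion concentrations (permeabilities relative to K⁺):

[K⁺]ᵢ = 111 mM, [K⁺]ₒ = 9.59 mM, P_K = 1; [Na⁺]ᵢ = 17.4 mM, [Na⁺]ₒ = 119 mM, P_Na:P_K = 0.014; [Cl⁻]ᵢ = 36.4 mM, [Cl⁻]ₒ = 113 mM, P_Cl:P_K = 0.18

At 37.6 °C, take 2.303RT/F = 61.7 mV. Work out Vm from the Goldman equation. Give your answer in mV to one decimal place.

-53.6 mV

Vm = 61.7 · log₁₀[(Σ P·[cation]ₒ + Σ P·[anion]ᵢ) / (Σ P·[cation]ᵢ + Σ P·[anion]ₒ)]
Numerator = 1×9.59 + 0.014×119 + 0.18×36.4 = 17.81
Denominator = 1×111 + 0.014×17.4 + 0.18×113 = 131.6
Vm = 61.7 · log₁₀(0.13534) = 61.7 × (-0.8686) = -53.59 mV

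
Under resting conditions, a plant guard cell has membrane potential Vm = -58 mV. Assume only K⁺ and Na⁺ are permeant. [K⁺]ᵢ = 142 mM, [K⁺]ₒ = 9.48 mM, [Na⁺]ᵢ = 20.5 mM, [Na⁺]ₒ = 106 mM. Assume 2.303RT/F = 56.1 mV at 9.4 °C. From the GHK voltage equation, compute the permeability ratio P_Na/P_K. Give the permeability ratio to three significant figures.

Let α = P_Na/P_K. GHK: Vm = 56.1·log₁₀[(Kₒ + α·Naₒ)/(Kᵢ + α·Naᵢ)].
10^(Vm/56.1) = 10^(-58.0/56.1) = 0.092498
So 0.092498·(Kᵢ + α·Naᵢ) = Kₒ + α·Naₒ → α = (0.092498·142.0 − 9.48) / (106.0 − 0.092498·20.5)
α = (13.13 − 9.48) / (106.0 − 1.896) = 3.655/104.1 = 0.03511

0.0351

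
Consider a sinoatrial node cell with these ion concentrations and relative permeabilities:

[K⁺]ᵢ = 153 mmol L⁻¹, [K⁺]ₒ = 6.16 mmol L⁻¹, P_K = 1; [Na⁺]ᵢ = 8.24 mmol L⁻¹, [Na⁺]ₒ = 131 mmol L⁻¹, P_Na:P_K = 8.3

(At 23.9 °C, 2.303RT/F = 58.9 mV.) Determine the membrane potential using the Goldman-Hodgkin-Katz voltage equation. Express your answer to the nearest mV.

Vm = 58.9 · log₁₀[(Σ P·[cation]ₒ + Σ P·[anion]ᵢ) / (Σ P·[cation]ᵢ + Σ P·[anion]ₒ)]
Numerator = 1×6.16 + 8.3×131 = 1093
Denominator = 1×153 + 8.3×8.24 = 221.4
Vm = 58.9 · log₁₀(4.939) = 58.9 × (0.6936) = 40.86 mV

41 mV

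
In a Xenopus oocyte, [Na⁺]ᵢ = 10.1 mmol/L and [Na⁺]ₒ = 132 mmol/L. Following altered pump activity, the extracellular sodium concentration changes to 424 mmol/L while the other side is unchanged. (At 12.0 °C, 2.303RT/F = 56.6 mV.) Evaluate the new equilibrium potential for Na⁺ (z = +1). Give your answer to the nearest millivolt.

92 mV

After the shift: [Na⁺]_out = 424, [Na⁺]_in = 10.1 mmol/L.
E_new = (56.6/1)·log₁₀(424/10.1) = 56.60 · (1.6230) = 91.86 mV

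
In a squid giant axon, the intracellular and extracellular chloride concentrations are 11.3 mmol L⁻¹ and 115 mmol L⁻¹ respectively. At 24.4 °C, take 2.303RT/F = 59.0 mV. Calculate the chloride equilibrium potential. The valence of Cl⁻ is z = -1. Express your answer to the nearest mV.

E = (59.0/z) · log₁₀([Cl⁻]_out/[Cl⁻]_in) with z = -1.
For an anion, dividing by z = -1 reverses the sign.
= (59.0/-1) · log₁₀(115/11.3) = -59.00 · log₁₀(10.18)
= -59.00 · (1.0076) = -59.45 mV

-59 mV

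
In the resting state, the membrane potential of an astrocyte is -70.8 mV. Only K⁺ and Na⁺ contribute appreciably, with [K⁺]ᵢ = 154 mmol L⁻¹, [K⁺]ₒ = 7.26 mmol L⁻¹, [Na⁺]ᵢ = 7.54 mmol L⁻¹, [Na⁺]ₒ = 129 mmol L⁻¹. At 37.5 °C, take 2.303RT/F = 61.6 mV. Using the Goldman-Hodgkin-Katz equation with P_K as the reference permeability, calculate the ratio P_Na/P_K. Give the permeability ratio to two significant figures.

Let α = P_Na/P_K. GHK: Vm = 61.6·log₁₀[(Kₒ + α·Naₒ)/(Kᵢ + α·Naᵢ)].
10^(Vm/61.6) = 10^(-70.8/61.6) = 0.070901
So 0.070901·(Kᵢ + α·Naᵢ) = Kₒ + α·Naₒ → α = (0.070901·154.0 − 7.26) / (129.0 − 0.070901·7.54)
α = (10.92 − 7.26) / (129.0 − 0.5346) = 3.659/128.5 = 0.02848

0.028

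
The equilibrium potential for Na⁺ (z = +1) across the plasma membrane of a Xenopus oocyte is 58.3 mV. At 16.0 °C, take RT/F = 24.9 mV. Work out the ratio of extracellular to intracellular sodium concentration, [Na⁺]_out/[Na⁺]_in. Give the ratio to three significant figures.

10.4

ln([out]/[in]) = E·z/(24.9) = 58.3 × 1 / 24.9 = 2.3414
[out]/[in] = e^(2.3414) = 10.4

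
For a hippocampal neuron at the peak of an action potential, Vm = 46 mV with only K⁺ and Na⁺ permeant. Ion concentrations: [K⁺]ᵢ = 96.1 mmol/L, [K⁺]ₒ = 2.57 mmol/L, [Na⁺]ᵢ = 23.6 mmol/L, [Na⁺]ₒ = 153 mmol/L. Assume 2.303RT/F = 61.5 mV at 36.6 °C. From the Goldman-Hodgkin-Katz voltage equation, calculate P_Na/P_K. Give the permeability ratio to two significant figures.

Let α = P_Na/P_K. GHK: Vm = 61.5·log₁₀[(Kₒ + α·Naₒ)/(Kᵢ + α·Naᵢ)].
10^(Vm/61.5) = 10^(46.0/61.5) = 5.5972
So 5.5972·(Kᵢ + α·Naᵢ) = Kₒ + α·Naₒ → α = (5.5972·96.1 − 2.57) / (153.0 − 5.5972·23.6)
α = (537.9 − 2.57) / (153.0 − 132.1) = 535.3/20.91 = 25.6

26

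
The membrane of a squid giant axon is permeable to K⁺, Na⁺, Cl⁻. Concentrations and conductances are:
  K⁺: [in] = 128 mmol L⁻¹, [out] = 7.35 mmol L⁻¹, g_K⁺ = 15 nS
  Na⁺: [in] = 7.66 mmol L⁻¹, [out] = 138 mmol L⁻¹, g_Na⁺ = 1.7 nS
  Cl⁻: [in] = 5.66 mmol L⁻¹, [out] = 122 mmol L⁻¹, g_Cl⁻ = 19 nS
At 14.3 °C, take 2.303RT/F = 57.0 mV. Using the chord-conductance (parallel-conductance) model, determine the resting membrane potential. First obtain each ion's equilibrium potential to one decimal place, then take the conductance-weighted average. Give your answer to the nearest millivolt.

E_K⁺ = (57.0/1)·log₁₀(7.35/128) = -70.7 mV
E_Na⁺ = (57.0/1)·log₁₀(138/7.66) = 71.6 mV
E_Cl⁻ = (57.0/-1)·log₁₀(122/5.66) = -76.0 mV
Vm = (Σ gᵢEᵢ)/(Σ gᵢ) = (15·-70.7 + 1.7·71.6 + 19·-76.0) / (15 + 1.7 + 19)
= -2382.78 / 35.7 = -66.74 mV

-67 mV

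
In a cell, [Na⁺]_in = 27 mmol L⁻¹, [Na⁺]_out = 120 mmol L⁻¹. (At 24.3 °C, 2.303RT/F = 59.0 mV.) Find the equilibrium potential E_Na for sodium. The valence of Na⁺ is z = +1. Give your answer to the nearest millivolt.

E = (59.0/z) · log₁₀([Na⁺]_out/[Na⁺]_in) with z = +1.
= (59.0/1) · log₁₀(120/27) = 59.00 · log₁₀(4.444)
= 59.00 · (0.6478) = 38.22 mV

38 mV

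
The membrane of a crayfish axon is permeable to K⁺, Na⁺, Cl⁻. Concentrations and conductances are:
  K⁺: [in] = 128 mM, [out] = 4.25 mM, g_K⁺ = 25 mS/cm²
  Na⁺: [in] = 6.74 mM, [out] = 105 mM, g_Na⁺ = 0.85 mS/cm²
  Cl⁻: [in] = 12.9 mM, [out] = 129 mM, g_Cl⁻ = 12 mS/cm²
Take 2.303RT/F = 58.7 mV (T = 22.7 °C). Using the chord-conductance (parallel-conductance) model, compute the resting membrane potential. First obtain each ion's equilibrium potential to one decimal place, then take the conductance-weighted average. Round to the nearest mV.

-74 mV

E_K⁺ = (58.7/1)·log₁₀(4.25/128) = -86.8 mV
E_Na⁺ = (58.7/1)·log₁₀(105/6.74) = 70.0 mV
E_Cl⁻ = (58.7/-1)·log₁₀(129/12.9) = -58.7 mV
Vm = (Σ gᵢEᵢ)/(Σ gᵢ) = (25·-86.8 + 0.85·70.0 + 12·-58.7) / (25 + 0.85 + 12)
= -2814.90 / 37.85 = -74.37 mV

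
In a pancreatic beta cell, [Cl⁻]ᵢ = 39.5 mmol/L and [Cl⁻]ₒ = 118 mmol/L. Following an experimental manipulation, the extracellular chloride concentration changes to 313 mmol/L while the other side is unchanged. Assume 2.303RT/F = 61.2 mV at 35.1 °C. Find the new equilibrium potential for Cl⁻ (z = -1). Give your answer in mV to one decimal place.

After the shift: [Cl⁻]_out = 313, [Cl⁻]_in = 39.5 mmol/L.
E_new = (61.2/-1)·log₁₀(313/39.5) = -61.20 · (0.8989) = -55.02 mV

-55.0 mV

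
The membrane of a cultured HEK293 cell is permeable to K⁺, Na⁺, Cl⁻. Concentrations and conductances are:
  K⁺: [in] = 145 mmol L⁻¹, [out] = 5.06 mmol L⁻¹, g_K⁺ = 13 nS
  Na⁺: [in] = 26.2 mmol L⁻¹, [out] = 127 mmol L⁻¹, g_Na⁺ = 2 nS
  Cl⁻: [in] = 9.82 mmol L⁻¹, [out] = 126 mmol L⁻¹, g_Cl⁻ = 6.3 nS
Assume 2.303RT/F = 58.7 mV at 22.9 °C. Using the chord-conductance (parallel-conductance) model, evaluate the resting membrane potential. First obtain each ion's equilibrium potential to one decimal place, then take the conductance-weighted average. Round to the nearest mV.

E_K⁺ = (58.7/1)·log₁₀(5.06/145) = -85.5 mV
E_Na⁺ = (58.7/1)·log₁₀(127/26.2) = 40.2 mV
E_Cl⁻ = (58.7/-1)·log₁₀(126/9.82) = -65.1 mV
Vm = (Σ gᵢEᵢ)/(Σ gᵢ) = (13·-85.5 + 2·40.2 + 6.3·-65.1) / (13 + 2 + 6.3)
= -1441.23 / 21.3 = -67.66 mV

-68 mV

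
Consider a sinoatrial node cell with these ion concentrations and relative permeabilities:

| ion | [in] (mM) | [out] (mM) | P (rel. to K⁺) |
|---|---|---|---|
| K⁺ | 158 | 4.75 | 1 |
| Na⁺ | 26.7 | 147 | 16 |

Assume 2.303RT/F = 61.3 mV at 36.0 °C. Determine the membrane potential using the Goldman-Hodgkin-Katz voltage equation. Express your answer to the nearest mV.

Vm = 61.3 · log₁₀[(Σ P·[cation]ₒ + Σ P·[anion]ᵢ) / (Σ P·[cation]ᵢ + Σ P·[anion]ₒ)]
Numerator = 1×4.75 + 16×147 = 2357
Denominator = 1×158 + 16×26.7 = 585.2
Vm = 61.3 · log₁₀(4.0273) = 61.3 × (0.6050) = 37.09 mV

37 mV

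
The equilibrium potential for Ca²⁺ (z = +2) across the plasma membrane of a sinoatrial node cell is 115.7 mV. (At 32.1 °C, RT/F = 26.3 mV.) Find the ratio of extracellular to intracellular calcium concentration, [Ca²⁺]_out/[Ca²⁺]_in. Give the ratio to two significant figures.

6600

ln([out]/[in]) = E·z/(26.3) = 115.7 × 2 / 26.3 = 8.7985
[out]/[in] = e^(8.7985) = 6624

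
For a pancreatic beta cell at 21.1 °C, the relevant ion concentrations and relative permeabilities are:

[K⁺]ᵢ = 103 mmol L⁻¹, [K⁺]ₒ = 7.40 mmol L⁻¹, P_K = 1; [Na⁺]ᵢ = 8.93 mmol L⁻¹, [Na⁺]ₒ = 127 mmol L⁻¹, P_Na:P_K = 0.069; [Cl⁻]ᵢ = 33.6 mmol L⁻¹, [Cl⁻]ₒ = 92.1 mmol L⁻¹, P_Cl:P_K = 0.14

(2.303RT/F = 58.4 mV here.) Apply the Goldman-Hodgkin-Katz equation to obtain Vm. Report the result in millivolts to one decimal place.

-43.6 mV

Vm = 58.4 · log₁₀[(Σ P·[cation]ₒ + Σ P·[anion]ᵢ) / (Σ P·[cation]ᵢ + Σ P·[anion]ₒ)]
Numerator = 1×7.40 + 0.069×127 + 0.14×33.6 = 20.87
Denominator = 1×103 + 0.069×8.93 + 0.14×92.1 = 116.5
Vm = 58.4 · log₁₀(0.1791) = 58.4 × (-0.7469) = -43.62 mV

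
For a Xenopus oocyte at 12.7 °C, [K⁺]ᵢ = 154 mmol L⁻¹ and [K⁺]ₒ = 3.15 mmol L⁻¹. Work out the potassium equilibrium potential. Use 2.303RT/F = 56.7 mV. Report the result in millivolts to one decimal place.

E = (56.7/z) · log₁₀([K⁺]_out/[K⁺]_in) with z = +1.
= (56.7/1) · log₁₀(3.15/154) = 56.70 · log₁₀(0.02045)
= 56.70 · (-1.6892) = -95.78 mV

-95.8 mV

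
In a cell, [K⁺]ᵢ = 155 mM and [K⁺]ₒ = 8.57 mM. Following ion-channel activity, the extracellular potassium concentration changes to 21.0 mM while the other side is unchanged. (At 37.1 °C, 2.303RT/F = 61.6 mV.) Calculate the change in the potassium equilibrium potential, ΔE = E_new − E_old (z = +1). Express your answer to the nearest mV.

E_old = (61.6/1)·log₁₀(8.57/155) = -77.45 mV
E_new = (61.6/1)·log₁₀(21.0/155) = -53.48 mV
ΔE = -53.48 − (-77.45) = 23.98 mV

24 mV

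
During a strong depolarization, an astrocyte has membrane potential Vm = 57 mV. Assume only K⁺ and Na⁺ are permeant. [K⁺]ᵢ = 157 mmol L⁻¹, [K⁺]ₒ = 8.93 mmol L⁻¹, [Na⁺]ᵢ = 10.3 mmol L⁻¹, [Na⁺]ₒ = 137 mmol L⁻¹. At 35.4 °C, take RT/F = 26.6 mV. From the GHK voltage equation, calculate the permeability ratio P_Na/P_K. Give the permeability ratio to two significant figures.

27

Let α = P_Na/P_K. GHK: Vm = 26.6·ln[(Kₒ + α·Naₒ)/(Kᵢ + α·Naᵢ)].
e^(Vm/26.6) = e^(57.0/26.6) = 8.5238
So 8.5238·(Kᵢ + α·Naᵢ) = Kₒ + α·Naₒ → α = (8.5238·157.0 − 8.93) / (137.0 − 8.5238·10.3)
α = (1338 − 8.93) / (137.0 − 87.79) = 1329/49.21 = 27.02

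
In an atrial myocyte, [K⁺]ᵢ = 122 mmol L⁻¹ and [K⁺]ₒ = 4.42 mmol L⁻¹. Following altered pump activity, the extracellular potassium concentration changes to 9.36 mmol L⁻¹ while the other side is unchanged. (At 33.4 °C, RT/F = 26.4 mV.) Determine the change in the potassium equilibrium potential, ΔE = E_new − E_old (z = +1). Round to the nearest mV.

20 mV

E_old = (26.4/1)·ln(4.42/122) = -87.59 mV
E_new = (26.4/1)·ln(9.36/122) = -67.78 mV
ΔE = -67.78 − (-87.59) = 19.81 mV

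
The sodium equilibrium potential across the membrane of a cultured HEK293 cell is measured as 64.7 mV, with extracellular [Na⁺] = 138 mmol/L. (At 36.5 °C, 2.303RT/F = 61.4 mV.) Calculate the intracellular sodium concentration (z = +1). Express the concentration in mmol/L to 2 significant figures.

Nernst: E = (61.4/1) · log₁₀([out]/[in]), so log₁₀([out]/[in]) = 64.7 × 1 / 61.4 = 1.0537.
[out]/[in] = 10^(1.0537) = 11.32.
[in] = 138 / 11.32 = 12.19 mmol/L.

12 mmol/L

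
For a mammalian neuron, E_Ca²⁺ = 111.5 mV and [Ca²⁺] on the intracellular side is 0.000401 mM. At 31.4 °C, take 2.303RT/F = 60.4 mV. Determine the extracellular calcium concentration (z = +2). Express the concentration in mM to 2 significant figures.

2.0 mM

Nernst: E = (60.4/2) · log₁₀([out]/[in]), so log₁₀([out]/[in]) = 111.5 × 2 / 60.4 = 3.6921.
[out]/[in] = 10^(3.6921) = 4921.
[out] = 4921 × 0.000401 = 1.973 mM.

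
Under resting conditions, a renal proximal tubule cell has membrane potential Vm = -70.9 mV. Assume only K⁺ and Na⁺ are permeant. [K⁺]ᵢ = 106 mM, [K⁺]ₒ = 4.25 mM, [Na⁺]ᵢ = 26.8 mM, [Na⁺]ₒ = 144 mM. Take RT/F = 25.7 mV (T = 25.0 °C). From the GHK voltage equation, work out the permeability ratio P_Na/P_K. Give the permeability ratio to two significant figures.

0.017

Let α = P_Na/P_K. GHK: Vm = 25.7·ln[(Kₒ + α·Naₒ)/(Kᵢ + α·Naᵢ)].
e^(Vm/25.7) = e^(-70.9/25.7) = 0.063371
So 0.063371·(Kᵢ + α·Naᵢ) = Kₒ + α·Naₒ → α = (0.063371·106.0 − 4.25) / (144.0 − 0.063371·26.8)
α = (6.717 − 4.25) / (144.0 − 1.698) = 2.467/142.3 = 0.01734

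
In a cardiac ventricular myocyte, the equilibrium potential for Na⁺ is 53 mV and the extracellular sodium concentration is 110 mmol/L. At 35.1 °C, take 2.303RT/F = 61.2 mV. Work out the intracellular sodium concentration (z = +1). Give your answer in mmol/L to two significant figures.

Nernst: E = (61.2/1) · log₁₀([out]/[in]), so log₁₀([out]/[in]) = 53.0 × 1 / 61.2 = 0.8660.
[out]/[in] = 10^(0.8660) = 7.345.
[in] = 110 / 7.345 = 14.98 mmol/L.

15 mmol/L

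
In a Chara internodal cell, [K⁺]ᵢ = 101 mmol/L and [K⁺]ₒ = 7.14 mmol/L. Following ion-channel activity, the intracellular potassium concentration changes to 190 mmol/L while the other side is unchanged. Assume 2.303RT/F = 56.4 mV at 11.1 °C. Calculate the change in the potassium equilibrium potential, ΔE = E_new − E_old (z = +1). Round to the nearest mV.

-15 mV

E_old = (56.4/1)·log₁₀(7.14/101) = -64.90 mV
E_new = (56.4/1)·log₁₀(7.14/190) = -80.37 mV
ΔE = -80.37 − (-64.90) = -15.48 mV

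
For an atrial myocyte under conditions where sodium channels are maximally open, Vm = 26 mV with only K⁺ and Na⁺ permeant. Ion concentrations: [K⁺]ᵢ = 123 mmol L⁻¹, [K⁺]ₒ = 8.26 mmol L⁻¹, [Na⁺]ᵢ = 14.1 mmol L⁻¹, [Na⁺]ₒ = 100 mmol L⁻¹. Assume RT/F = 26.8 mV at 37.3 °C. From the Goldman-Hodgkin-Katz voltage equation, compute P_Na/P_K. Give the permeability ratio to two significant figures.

Let α = P_Na/P_K. GHK: Vm = 26.8·ln[(Kₒ + α·Naₒ)/(Kᵢ + α·Naᵢ)].
e^(Vm/26.8) = e^(26.0/26.8) = 2.6383
So 2.6383·(Kᵢ + α·Naᵢ) = Kₒ + α·Naₒ → α = (2.6383·123.0 − 8.26) / (100.0 − 2.6383·14.1)
α = (324.5 − 8.26) / (100.0 − 37.2) = 316.3/62.8 = 5.036

5.0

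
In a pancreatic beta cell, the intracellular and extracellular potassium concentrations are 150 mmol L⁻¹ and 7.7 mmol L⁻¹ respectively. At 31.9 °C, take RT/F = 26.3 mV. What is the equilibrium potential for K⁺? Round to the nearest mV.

E = (26.3/z) · ln([K⁺]_out/[K⁺]_in) with z = +1.
= (26.3/1) · ln(7.7/150) = 26.30 · ln(0.05133)
= 26.30 · (-2.9694) = -78.10 mV

-78 mV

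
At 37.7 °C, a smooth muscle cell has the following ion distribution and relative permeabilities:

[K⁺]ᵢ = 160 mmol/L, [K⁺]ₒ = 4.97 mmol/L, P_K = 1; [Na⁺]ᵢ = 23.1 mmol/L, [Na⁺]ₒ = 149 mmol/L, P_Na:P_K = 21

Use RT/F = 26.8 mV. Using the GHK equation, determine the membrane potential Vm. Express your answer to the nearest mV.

Vm = 26.8 · ln[(Σ P·[cation]ₒ + Σ P·[anion]ᵢ) / (Σ P·[cation]ᵢ + Σ P·[anion]ₒ)]
Numerator = 1×4.97 + 21×149 = 3134
Denominator = 1×160 + 21×23.1 = 645.1
Vm = 26.8 · ln(4.8581) = 26.8 × (1.5807) = 42.36 mV

42 mV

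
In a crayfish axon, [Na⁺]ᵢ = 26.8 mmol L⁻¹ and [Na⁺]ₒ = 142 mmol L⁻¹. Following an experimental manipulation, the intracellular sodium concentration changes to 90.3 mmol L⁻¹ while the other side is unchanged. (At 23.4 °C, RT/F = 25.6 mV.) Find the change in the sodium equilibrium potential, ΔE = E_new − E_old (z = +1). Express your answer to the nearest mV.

E_old = (25.6/1)·ln(142/26.8) = 42.69 mV
E_new = (25.6/1)·ln(142/90.3) = 11.59 mV
ΔE = 11.59 − (42.69) = -31.10 mV

-31 mV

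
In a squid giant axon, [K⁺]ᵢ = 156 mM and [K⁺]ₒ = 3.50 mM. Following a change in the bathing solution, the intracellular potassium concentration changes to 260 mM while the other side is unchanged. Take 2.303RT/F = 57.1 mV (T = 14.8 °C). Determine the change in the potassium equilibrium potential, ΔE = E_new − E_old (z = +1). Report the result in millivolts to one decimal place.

E_old = (57.1/1)·log₁₀(3.50/156) = -94.16 mV
E_new = (57.1/1)·log₁₀(3.50/260) = -106.83 mV
ΔE = -106.83 − (-94.16) = -12.67 mV

-12.7 mV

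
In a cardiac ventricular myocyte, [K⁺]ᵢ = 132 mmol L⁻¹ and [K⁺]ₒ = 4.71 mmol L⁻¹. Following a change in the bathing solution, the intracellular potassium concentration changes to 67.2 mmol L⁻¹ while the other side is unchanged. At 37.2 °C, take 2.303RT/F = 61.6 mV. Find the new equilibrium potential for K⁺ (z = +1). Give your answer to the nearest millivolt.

-71 mV

After the shift: [K⁺]_out = 4.71, [K⁺]_in = 67.2 mmol L⁻¹.
E_new = (61.6/1)·log₁₀(4.71/67.2) = 61.60 · (-1.1543) = -71.11 mV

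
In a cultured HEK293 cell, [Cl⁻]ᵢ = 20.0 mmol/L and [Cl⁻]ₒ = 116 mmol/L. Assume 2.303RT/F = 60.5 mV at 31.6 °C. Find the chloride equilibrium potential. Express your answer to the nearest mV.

-46 mV

E = (60.5/z) · log₁₀([Cl⁻]_out/[Cl⁻]_in) with z = -1.
For an anion, dividing by z = -1 reverses the sign.
= (60.5/-1) · log₁₀(116/20.0) = -60.50 · log₁₀(5.8)
= -60.50 · (0.7634) = -46.19 mV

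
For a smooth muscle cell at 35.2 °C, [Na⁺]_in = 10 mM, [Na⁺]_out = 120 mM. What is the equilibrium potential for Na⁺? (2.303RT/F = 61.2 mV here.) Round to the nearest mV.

66 mV

E = (61.2/z) · log₁₀([Na⁺]_out/[Na⁺]_in) with z = +1.
= (61.2/1) · log₁₀(120/10) = 61.20 · log₁₀(12)
= 61.20 · (1.0792) = 66.05 mV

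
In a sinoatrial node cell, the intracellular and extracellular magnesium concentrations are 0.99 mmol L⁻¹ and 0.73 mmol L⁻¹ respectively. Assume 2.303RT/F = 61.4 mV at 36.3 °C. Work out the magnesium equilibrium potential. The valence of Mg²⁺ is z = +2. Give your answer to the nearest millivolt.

-4 mV

E = (61.4/z) · log₁₀([Mg²⁺]_out/[Mg²⁺]_in) with z = +2.
= (61.4/2) · log₁₀(0.73/0.99) = 30.70 · log₁₀(0.7374)
= 30.70 · (-0.1323) = -4.06 mV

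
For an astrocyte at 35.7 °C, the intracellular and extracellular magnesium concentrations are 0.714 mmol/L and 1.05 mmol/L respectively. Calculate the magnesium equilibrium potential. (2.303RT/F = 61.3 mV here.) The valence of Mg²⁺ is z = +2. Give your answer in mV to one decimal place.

E = (61.3/z) · log₁₀([Mg²⁺]_out/[Mg²⁺]_in) with z = +2.
= (61.3/2) · log₁₀(1.05/0.714) = 30.65 · log₁₀(1.471)
= 30.65 · (0.1675) = 5.13 mV

5.1 mV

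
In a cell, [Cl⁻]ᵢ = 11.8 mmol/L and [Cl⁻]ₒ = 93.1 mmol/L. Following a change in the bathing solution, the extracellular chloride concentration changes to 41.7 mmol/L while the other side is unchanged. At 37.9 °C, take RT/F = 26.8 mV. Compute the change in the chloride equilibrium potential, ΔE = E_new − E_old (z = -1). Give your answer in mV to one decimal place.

E_old = (26.8/-1)·ln(93.1/11.8) = -55.36 mV
E_new = (26.8/-1)·ln(41.7/11.8) = -33.83 mV
ΔE = -33.83 − (-55.36) = 21.53 mV

21.5 mV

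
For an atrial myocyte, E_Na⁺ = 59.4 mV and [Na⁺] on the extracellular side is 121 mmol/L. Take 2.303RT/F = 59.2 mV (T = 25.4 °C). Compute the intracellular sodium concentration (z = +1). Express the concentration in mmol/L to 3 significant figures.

12.0 mmol/L

Nernst: E = (59.2/1) · log₁₀([out]/[in]), so log₁₀([out]/[in]) = 59.4 × 1 / 59.2 = 1.0034.
[out]/[in] = 10^(1.0034) = 10.08.
[in] = 121 / 10.08 = 12.01 mmol/L.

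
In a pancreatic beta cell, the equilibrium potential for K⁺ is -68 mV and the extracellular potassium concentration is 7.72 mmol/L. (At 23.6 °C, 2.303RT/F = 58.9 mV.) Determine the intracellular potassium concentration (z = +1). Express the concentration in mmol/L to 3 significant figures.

110 mmol/L

Nernst: E = (58.9/1) · log₁₀([out]/[in]), so log₁₀([out]/[in]) = -68.0 × 1 / 58.9 = -1.1545.
[out]/[in] = 10^(-1.1545) = 0.07006.
[in] = 7.72 / 0.07006 = 110.2 mmol/L.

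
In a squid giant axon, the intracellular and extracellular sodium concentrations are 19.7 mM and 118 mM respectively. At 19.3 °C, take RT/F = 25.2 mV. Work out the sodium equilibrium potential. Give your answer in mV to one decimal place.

E = (25.2/z) · ln([Na⁺]_out/[Na⁺]_in) with z = +1.
= (25.2/1) · ln(118/19.7) = 25.20 · ln(5.99)
= 25.20 · (1.7901) = 45.11 mV

45.1 mV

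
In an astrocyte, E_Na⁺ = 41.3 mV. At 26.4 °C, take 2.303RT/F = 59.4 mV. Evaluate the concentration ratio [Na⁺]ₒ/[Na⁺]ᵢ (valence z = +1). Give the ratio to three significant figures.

4.96

log₁₀([out]/[in]) = E·z/(59.4) = 41.3 × 1 / 59.4 = 0.6953
[out]/[in] = 10^(0.6953) = 4.958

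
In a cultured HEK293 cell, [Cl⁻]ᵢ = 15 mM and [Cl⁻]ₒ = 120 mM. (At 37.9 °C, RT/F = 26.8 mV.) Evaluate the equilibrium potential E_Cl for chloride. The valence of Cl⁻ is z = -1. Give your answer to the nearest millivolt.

-56 mV

E = (26.8/z) · ln([Cl⁻]_out/[Cl⁻]_in) with z = -1.
For an anion, dividing by z = -1 reverses the sign.
= (26.8/-1) · ln(120/15) = -26.80 · ln(8)
= -26.80 · (2.0794) = -55.73 mV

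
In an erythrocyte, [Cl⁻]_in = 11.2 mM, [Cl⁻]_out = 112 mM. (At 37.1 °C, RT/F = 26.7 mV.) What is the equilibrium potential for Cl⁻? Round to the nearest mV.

E = (26.7/z) · ln([Cl⁻]_out/[Cl⁻]_in) with z = -1.
For an anion, dividing by z = -1 reverses the sign.
= (26.7/-1) · ln(112/11.2) = -26.70 · ln(10)
= -26.70 · (2.3026) = -61.48 mV

-61 mV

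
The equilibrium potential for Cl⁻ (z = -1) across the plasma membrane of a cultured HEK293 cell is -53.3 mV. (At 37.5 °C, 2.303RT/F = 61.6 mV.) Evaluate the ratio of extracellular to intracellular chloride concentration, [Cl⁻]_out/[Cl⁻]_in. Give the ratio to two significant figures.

log₁₀([out]/[in]) = E·z/(61.6) = -53.3 × -1 / 61.6 = 0.8653
[out]/[in] = 10^(0.8653) = 7.333

7.3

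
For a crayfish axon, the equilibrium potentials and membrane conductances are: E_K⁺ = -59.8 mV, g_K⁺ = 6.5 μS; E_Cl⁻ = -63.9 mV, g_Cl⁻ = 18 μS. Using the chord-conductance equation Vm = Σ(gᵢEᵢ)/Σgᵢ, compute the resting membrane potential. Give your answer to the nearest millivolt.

Σ gᵢEᵢ = 6.5·(-59.8) + 18·(-63.9) = -1538.90
Σ gᵢ = 6.5 + 18 = 24.5
Vm = -1538.90 / 24.5 = -62.81 mV

-63 mV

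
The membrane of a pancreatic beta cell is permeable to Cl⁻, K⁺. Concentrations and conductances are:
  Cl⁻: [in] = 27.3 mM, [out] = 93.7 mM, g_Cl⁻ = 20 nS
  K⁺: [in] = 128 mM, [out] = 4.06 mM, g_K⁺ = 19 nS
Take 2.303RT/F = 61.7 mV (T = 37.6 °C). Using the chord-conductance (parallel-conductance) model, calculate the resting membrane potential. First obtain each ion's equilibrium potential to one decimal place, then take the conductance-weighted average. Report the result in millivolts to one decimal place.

E_Cl⁻ = (61.7/-1)·log₁₀(93.7/27.3) = -33.0 mV
E_K⁺ = (61.7/1)·log₁₀(4.06/128) = -92.5 mV
Vm = (Σ gᵢEᵢ)/(Σ gᵢ) = (20·-33.0 + 19·-92.5) / (20 + 19)
= -2417.50 / 39 = -61.99 mV

-62.0 mV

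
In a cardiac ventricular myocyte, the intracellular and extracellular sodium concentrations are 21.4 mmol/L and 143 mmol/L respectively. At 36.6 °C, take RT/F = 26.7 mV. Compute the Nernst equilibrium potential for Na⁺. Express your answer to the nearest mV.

51 mV

E = (26.7/z) · ln([Na⁺]_out/[Na⁺]_in) with z = +1.
= (26.7/1) · ln(143/21.4) = 26.70 · ln(6.682)
= 26.70 · (1.8995) = 50.72 mV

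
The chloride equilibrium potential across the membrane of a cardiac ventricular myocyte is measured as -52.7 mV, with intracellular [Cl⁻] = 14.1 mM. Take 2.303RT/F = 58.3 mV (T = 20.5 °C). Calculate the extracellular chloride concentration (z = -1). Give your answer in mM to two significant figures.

110 mM

Nernst: E = (58.3/-1) · log₁₀([out]/[in]), so log₁₀([out]/[in]) = -52.7 × -1 / 58.3 = 0.9039.
[out]/[in] = 10^(0.9039) = 8.016.
[out] = 8.016 × 14.1 = 113 mM.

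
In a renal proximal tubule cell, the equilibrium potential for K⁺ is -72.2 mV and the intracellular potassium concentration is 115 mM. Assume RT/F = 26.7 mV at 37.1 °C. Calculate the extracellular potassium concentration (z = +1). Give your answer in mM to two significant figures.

Nernst: E = (26.7/1) · ln([out]/[in]), so ln([out]/[in]) = -72.2 × 1 / 26.7 = -2.7041.
[out]/[in] = e^(-2.7041) = 0.06693.
[out] = 0.06693 × 115 = 7.697 mM.

7.7 mM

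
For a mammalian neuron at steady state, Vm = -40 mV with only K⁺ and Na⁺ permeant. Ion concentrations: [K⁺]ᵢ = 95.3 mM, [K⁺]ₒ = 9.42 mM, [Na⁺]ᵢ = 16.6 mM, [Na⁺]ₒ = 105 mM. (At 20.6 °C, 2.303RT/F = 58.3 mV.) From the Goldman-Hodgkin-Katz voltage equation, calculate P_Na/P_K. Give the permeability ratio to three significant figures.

0.101

Let α = P_Na/P_K. GHK: Vm = 58.3·log₁₀[(Kₒ + α·Naₒ)/(Kᵢ + α·Naᵢ)].
10^(Vm/58.3) = 10^(-40.0/58.3) = 0.20601
So 0.20601·(Kᵢ + α·Naᵢ) = Kₒ + α·Naₒ → α = (0.20601·95.3 − 9.42) / (105.0 − 0.20601·16.6)
α = (19.63 − 9.42) / (105.0 − 3.42) = 10.21/101.6 = 0.1005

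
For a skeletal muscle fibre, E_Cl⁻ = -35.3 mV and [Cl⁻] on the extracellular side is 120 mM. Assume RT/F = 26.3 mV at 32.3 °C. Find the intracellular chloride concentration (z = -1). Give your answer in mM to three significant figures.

Nernst: E = (26.3/-1) · ln([out]/[in]), so ln([out]/[in]) = -35.3 × -1 / 26.3 = 1.3422.
[out]/[in] = e^(1.3422) = 3.827.
[in] = 120 / 3.827 = 31.35 mM.

31.4 mM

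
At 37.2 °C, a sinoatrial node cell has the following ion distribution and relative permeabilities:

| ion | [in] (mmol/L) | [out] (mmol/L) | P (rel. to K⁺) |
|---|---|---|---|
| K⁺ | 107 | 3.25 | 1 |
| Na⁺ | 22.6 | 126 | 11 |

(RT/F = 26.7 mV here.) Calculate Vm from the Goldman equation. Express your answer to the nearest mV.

36 mV

Vm = 26.7 · ln[(Σ P·[cation]ₒ + Σ P·[anion]ᵢ) / (Σ P·[cation]ᵢ + Σ P·[anion]ₒ)]
Numerator = 1×3.25 + 11×126 = 1389
Denominator = 1×107 + 11×22.6 = 355.6
Vm = 26.7 · ln(3.9068) = 26.7 × (1.3627) = 36.38 mV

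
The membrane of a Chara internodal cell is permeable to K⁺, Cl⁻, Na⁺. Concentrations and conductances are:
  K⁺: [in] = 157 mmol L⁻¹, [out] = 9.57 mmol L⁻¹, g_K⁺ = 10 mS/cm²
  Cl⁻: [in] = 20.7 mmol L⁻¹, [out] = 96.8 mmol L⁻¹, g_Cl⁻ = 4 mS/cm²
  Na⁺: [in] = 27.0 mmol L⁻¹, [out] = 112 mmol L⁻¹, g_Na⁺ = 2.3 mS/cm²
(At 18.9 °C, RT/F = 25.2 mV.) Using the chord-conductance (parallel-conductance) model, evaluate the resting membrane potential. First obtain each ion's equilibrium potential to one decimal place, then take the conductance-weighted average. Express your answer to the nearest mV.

E_K⁺ = (25.2/1)·ln(9.57/157) = -70.5 mV
E_Cl⁻ = (25.2/-1)·ln(96.8/20.7) = -38.9 mV
E_Na⁺ = (25.2/1)·ln(112/27.0) = 35.9 mV
Vm = (Σ gᵢEᵢ)/(Σ gᵢ) = (10·-70.5 + 4·-38.9 + 2.3·35.9) / (10 + 4 + 2.3)
= -778.03 / 16.3 = -47.73 mV

-48 mV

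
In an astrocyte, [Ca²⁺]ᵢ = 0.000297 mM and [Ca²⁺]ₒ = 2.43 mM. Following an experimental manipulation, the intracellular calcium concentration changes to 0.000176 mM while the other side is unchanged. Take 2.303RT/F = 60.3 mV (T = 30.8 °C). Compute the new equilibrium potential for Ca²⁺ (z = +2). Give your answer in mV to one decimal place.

124.8 mV

After the shift: [Ca²⁺]_out = 2.43, [Ca²⁺]_in = 0.000176 mM.
E_new = (60.3/2)·log₁₀(2.43/0.000176) = 30.15 · (4.1401) = 124.82 mV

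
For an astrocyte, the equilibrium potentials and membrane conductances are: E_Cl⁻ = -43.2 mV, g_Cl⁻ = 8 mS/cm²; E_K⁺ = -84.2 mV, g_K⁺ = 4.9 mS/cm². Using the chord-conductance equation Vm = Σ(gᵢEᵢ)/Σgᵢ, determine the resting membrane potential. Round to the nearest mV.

Σ gᵢEᵢ = 8·(-43.2) + 4.9·(-84.2) = -758.18
Σ gᵢ = 8 + 4.9 = 12.9
Vm = -758.18 / 12.9 = -58.77 mV

-59 mV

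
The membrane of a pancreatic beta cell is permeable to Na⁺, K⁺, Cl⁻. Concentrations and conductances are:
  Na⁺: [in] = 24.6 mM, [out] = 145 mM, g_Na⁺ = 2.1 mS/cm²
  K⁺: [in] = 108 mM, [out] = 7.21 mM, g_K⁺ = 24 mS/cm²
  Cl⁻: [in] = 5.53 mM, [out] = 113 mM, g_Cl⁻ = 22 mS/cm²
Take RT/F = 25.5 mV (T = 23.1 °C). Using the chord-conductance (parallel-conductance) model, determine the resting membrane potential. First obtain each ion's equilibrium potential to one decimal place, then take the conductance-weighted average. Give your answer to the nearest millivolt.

E_Na⁺ = (25.5/1)·ln(145/24.6) = 45.2 mV
E_K⁺ = (25.5/1)·ln(7.21/108) = -69.0 mV
E_Cl⁻ = (25.5/-1)·ln(113/5.53) = -76.9 mV
Vm = (Σ gᵢEᵢ)/(Σ gᵢ) = (2.1·45.2 + 24·-69.0 + 22·-76.9) / (2.1 + 24 + 22)
= -3252.88 / 48.1 = -67.63 mV

-68 mV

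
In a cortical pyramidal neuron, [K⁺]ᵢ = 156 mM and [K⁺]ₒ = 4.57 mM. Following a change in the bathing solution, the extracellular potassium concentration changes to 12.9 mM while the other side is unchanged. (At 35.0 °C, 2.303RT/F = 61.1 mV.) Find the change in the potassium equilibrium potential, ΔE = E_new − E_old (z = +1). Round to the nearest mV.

E_old = (61.1/1)·log₁₀(4.57/156) = -93.68 mV
E_new = (61.1/1)·log₁₀(12.9/156) = -66.14 mV
ΔE = -66.14 − (-93.68) = 27.54 mV

28 mV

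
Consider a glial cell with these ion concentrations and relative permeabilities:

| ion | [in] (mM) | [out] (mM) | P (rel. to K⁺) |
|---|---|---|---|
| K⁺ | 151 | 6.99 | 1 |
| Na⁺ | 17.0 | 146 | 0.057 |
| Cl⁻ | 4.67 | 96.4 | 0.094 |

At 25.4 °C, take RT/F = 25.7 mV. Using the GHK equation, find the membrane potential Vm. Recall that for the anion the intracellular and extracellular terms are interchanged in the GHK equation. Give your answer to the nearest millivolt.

Vm = 25.7 · ln[(Σ P·[cation]ₒ + Σ P·[anion]ᵢ) / (Σ P·[cation]ᵢ + Σ P·[anion]ₒ)]
Numerator = 1×6.99 + 0.057×146 + 0.094×4.67 = 15.75
Denominator = 1×151 + 0.057×17.0 + 0.094×96.4 = 161
Vm = 25.7 · ln(0.097814) = 25.7 × (-2.3247) = -59.74 mV

-60 mV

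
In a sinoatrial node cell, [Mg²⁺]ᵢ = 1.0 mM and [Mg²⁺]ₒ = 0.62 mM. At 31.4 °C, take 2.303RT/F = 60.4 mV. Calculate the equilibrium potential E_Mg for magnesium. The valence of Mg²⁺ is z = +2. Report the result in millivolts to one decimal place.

E = (60.4/z) · log₁₀([Mg²⁺]_out/[Mg²⁺]_in) with z = +2.
= (60.4/2) · log₁₀(0.62/1.0) = 30.20 · log₁₀(0.62)
= 30.20 · (-0.2076) = -6.27 mV

-6.3 mV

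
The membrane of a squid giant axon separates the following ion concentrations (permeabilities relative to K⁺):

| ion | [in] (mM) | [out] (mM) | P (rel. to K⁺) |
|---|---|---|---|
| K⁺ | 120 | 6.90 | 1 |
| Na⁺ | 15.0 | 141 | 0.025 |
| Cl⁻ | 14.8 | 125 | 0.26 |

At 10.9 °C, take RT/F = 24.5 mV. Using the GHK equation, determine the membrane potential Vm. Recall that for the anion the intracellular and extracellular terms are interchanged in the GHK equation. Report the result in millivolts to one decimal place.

Vm = 24.5 · ln[(Σ P·[cation]ₒ + Σ P·[anion]ᵢ) / (Σ P·[cation]ᵢ + Σ P·[anion]ₒ)]
Numerator = 1×6.90 + 0.025×141 + 0.26×14.8 = 14.27
Denominator = 1×120 + 0.025×15.0 + 0.26×125 = 152.9
Vm = 24.5 · ln(0.093364) = 24.5 × (-2.3713) = -58.10 mV

-58.1 mV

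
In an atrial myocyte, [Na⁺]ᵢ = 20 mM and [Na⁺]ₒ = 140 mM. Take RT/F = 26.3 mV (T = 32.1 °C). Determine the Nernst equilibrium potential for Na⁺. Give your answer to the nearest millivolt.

51 mV

E = (26.3/z) · ln([Na⁺]_out/[Na⁺]_in) with z = +1.
= (26.3/1) · ln(140/20) = 26.30 · ln(7)
= 26.30 · (1.9459) = 51.18 mV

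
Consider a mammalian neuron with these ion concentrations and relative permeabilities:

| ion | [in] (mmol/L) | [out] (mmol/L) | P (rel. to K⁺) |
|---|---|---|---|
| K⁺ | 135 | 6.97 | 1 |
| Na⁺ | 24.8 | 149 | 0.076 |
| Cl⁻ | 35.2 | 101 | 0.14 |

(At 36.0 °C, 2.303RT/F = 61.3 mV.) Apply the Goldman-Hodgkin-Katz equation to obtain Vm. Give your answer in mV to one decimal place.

-49.8 mV

Vm = 61.3 · log₁₀[(Σ P·[cation]ₒ + Σ P·[anion]ᵢ) / (Σ P·[cation]ᵢ + Σ P·[anion]ₒ)]
Numerator = 1×6.97 + 0.076×149 + 0.14×35.2 = 23.22
Denominator = 1×135 + 0.076×24.8 + 0.14×101 = 151
Vm = 61.3 · log₁₀(0.15376) = 61.3 × (-0.8131) = -49.85 mV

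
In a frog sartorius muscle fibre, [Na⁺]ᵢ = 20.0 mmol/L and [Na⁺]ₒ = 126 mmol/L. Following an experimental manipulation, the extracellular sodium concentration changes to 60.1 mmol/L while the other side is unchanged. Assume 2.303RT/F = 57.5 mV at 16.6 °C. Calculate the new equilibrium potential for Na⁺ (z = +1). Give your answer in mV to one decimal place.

27.5 mV

After the shift: [Na⁺]_out = 60.1, [Na⁺]_in = 20.0 mmol/L.
E_new = (57.5/1)·log₁₀(60.1/20.0) = 57.50 · (0.4778) = 27.48 mV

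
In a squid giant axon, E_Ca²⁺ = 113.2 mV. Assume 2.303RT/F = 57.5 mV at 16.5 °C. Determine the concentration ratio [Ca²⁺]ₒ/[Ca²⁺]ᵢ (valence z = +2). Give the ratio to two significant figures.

8700

log₁₀([out]/[in]) = E·z/(57.5) = 113.2 × 2 / 57.5 = 3.9374
[out]/[in] = 10^(3.9374) = 8657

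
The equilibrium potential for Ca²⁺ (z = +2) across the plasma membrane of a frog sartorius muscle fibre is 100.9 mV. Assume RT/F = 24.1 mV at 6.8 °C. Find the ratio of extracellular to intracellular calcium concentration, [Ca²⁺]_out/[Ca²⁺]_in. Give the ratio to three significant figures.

4330

ln([out]/[in]) = E·z/(24.1) = 100.9 × 2 / 24.1 = 8.3734
[out]/[in] = e^(8.3734) = 4331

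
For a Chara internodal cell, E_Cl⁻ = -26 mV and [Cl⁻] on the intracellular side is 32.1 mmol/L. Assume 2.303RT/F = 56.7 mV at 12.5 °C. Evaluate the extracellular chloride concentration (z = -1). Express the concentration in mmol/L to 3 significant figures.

92.3 mmol/L

Nernst: E = (56.7/-1) · log₁₀([out]/[in]), so log₁₀([out]/[in]) = -26.0 × -1 / 56.7 = 0.4586.
[out]/[in] = 10^(0.4586) = 2.874.
[out] = 2.874 × 32.1 = 92.27 mmol/L.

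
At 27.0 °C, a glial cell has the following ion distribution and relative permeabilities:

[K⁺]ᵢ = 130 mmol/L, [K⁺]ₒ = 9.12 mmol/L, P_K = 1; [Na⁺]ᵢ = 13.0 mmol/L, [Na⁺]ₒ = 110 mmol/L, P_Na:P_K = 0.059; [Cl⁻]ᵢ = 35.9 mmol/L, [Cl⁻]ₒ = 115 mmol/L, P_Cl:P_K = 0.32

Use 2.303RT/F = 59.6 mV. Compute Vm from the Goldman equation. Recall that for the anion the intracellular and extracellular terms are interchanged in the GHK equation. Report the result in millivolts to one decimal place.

Vm = 59.6 · log₁₀[(Σ P·[cation]ₒ + Σ P·[anion]ᵢ) / (Σ P·[cation]ᵢ + Σ P·[anion]ₒ)]
Numerator = 1×9.12 + 0.059×110 + 0.32×35.9 = 27.1
Denominator = 1×130 + 0.059×13.0 + 0.32×115 = 167.6
Vm = 59.6 · log₁₀(0.16171) = 59.6 × (-0.7913) = -47.16 mV

-47.2 mV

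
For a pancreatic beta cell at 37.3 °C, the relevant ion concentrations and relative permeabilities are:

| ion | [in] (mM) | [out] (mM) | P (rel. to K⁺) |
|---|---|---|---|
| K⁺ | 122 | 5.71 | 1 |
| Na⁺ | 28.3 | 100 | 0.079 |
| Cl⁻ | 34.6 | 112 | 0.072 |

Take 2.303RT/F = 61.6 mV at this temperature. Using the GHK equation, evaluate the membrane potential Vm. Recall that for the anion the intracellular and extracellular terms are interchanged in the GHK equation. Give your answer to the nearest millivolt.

-56 mV

Vm = 61.6 · log₁₀[(Σ P·[cation]ₒ + Σ P·[anion]ᵢ) / (Σ P·[cation]ᵢ + Σ P·[anion]ₒ)]
Numerator = 1×5.71 + 0.079×100 + 0.072×34.6 = 16.1
Denominator = 1×122 + 0.079×28.3 + 0.072×112 = 132.3
Vm = 61.6 · log₁₀(0.1217) = 61.6 × (-0.9147) = -56.35 mV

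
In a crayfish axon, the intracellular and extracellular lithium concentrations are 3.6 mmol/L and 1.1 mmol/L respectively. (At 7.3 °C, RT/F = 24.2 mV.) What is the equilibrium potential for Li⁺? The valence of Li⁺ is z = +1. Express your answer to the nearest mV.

E = (24.2/z) · ln([Li⁺]_out/[Li⁺]_in) with z = +1.
= (24.2/1) · ln(1.1/3.6) = 24.20 · ln(0.3056)
= 24.20 · (-1.1856) = -28.69 mV

-29 mV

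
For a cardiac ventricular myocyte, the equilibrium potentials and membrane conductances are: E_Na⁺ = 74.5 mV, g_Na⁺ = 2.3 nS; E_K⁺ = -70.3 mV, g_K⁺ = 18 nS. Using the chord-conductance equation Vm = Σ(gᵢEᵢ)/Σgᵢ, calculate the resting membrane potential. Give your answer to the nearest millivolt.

Σ gᵢEᵢ = 2.3·(74.5) + 18·(-70.3) = -1094.05
Σ gᵢ = 2.3 + 18 = 20.3
Vm = -1094.05 / 20.3 = -53.89 mV

-54 mV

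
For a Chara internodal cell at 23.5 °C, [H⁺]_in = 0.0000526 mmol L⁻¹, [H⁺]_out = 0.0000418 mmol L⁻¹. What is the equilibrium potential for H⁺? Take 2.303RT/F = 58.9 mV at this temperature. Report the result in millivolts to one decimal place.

-5.9 mV

E = (58.9/z) · log₁₀([H⁺]_out/[H⁺]_in) with z = +1.
= (58.9/1) · log₁₀(0.0000418/0.0000526) = 58.90 · log₁₀(0.7947)
= 58.90 · (-0.0998) = -5.88 mV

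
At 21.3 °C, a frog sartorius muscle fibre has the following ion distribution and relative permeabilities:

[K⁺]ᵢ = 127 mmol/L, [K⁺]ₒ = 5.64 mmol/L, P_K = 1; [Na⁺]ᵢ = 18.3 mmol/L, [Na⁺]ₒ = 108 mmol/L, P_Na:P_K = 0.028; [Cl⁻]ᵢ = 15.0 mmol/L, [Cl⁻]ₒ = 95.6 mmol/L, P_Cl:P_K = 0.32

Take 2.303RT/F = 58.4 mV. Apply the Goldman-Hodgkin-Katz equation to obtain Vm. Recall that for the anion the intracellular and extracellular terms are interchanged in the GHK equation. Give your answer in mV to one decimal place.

Vm = 58.4 · log₁₀[(Σ P·[cation]ₒ + Σ P·[anion]ᵢ) / (Σ P·[cation]ᵢ + Σ P·[anion]ₒ)]
Numerator = 1×5.64 + 0.028×108 + 0.32×15.0 = 13.46
Denominator = 1×127 + 0.028×18.3 + 0.32×95.6 = 158.1
Vm = 58.4 · log₁₀(0.085159) = 58.4 × (-1.0698) = -62.47 mV

-62.5 mV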